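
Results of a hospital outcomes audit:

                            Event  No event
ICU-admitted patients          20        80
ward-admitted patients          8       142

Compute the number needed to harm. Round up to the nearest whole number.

risk, ICU-admitted patients = 20/100 = 0.200000
risk, ward-admitted patients = 8/150 = 0.053333
absolute risk difference = 0.146667
1 / 0.146667 = 6.818 → round up → 7

NNH = 7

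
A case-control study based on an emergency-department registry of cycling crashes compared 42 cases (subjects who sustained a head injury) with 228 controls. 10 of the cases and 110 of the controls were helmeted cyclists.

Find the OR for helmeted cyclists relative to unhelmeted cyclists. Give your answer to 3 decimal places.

0.335

odds, helmeted cyclists = 10/110 = 0.0909
odds, unhelmeted cyclists = 32/118 = 0.2712
OR = 0.0909 / 0.2712 = 0.335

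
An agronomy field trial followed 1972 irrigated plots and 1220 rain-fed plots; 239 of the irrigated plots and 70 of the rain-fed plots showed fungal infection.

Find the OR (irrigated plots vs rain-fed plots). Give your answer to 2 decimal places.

OR = (239 × 1150) / (1733 × 70) = 274850/121310 ≈ 2.27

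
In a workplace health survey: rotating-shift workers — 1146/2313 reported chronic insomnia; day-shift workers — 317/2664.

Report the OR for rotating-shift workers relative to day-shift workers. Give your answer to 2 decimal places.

OR = (1146 × 2347) / (1167 × 317) = 2689662/369939 ≈ 7.27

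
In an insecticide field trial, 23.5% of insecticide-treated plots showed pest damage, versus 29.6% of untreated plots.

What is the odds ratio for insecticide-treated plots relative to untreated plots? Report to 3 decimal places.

OR: 0.731

odds, insecticide-treated plots = 0.2350/0.7650 = 0.3072
odds, untreated plots = 0.2960/0.7040 = 0.4205
OR = 0.3072 / 0.4205 = 0.731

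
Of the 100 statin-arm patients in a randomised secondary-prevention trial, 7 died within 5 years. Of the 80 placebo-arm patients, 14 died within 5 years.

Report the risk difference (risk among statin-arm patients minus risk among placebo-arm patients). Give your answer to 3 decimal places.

risk, statin-arm patients = 7/100 = 0.0700
risk, placebo-arm patients = 14/80 = 0.1750
risk difference = 0.0700 − 0.1750 = -0.105

RD = -0.105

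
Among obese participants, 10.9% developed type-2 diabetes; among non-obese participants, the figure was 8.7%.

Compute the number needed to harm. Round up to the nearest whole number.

NNH: 46

absolute risk difference = 0.022000
1 / 0.022000 = 45.455 → round up → 46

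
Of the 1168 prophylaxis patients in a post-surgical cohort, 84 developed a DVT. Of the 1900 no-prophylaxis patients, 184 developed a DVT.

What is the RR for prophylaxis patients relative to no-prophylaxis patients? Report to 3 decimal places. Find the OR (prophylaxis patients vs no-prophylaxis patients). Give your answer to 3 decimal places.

risk, prophylaxis patients = 84/1168 = 0.0719
risk, no-prophylaxis patients = 184/1900 = 0.0968
RR = 0.0719 / 0.0968 = 0.743
odds, prophylaxis patients = 84/1084 = 0.0775
odds, no-prophylaxis patients = 184/1716 = 0.1072
OR = 0.0775 / 0.1072 = 0.723

RR = 0.743; OR = 0.723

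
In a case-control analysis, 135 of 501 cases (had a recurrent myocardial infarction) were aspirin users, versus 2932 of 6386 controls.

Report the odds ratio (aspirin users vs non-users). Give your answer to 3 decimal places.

0.435

odds, aspirin users = 135/2932 = 0.04604
odds, non-users = 366/3454 = 0.10596
OR = 0.04604 / 0.10596 = 0.435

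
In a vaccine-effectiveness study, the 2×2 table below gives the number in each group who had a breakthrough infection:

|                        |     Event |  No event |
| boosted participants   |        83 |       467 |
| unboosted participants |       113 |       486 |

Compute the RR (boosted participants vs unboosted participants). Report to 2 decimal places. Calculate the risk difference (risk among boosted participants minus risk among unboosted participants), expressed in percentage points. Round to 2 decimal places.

RR = 0.80; RD = -3.77

risk, boosted participants = 83/550 = 0.1509
risk, unboosted participants = 113/599 = 0.1886
RR = 0.1509 / 0.1886 = 0.80
risk difference = 0.1509 − 0.1886 = -0.0377 → -3.77 percentage points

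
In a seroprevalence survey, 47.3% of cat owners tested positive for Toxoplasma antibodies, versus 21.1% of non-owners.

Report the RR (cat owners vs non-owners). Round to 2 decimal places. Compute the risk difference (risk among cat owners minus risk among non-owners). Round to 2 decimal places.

RR = 0.4730 / 0.2110 = 2.24
risk difference = 0.4730 − 0.2110 = 0.26

RR = 2.24; RD = 0.26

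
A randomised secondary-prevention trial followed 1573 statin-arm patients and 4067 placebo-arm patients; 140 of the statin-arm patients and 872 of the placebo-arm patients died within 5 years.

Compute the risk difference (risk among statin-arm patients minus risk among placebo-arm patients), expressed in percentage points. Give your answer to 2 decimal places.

risk, statin-arm patients = 140/1573 = 0.0890
risk, placebo-arm patients = 872/4067 = 0.2144
risk difference = 0.0890 − 0.2144 = -0.1254 → -12.54 percentage points

RD ≈ -12.54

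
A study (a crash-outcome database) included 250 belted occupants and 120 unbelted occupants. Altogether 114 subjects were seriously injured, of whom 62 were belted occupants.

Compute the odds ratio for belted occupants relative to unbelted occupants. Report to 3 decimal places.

OR: 0.431

belted occupants without the outcome: 250 − 62 = 188
unbelted occupants with the outcome: 114 − 62 = 52
unbelted occupants without the outcome: 120 − 52 = 68
OR = (62 × 68) / (188 × 52) = 4216/9776 ≈ 0.431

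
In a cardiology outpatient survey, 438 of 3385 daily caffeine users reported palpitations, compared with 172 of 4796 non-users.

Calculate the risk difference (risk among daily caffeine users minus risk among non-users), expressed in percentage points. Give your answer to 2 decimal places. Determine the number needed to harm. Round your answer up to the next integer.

risk, daily caffeine users = 438/3385 = 0.12939
risk, non-users = 172/4796 = 0.03586
risk difference = 0.12939 − 0.03586 = 0.09353 → 9.35 percentage points
absolute risk difference = 0.093531
1 / 0.093531 = 10.692 → round up → 11

RD = 9.35; NNH = 11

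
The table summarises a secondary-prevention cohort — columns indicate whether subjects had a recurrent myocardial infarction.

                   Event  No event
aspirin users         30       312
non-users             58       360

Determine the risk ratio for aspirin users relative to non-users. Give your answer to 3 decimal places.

0.632

risk, aspirin users = 30/342 = 0.0877
risk, non-users = 58/418 = 0.1388
RR = 0.0877 / 0.1388 = 0.632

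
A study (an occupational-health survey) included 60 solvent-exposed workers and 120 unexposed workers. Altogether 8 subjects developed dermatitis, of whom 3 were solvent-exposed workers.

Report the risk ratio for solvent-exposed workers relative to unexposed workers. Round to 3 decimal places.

solvent-exposed workers without the outcome: 60 − 3 = 57
unexposed workers with the outcome: 8 − 3 = 5
unexposed workers without the outcome: 120 − 5 = 115
risk, solvent-exposed workers = 3/60 = 0.05000
risk, unexposed workers = 5/120 = 0.04167
RR = 0.05000 / 0.04167 = 1.200

1.200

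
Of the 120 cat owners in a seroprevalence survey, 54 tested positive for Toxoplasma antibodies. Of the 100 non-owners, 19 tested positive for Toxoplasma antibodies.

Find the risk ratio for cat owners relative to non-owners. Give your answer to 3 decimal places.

RR: 2.368

risk, cat owners = 54/120 = 0.4500
risk, non-owners = 19/100 = 0.1900
RR = 0.4500 / 0.1900 = 2.368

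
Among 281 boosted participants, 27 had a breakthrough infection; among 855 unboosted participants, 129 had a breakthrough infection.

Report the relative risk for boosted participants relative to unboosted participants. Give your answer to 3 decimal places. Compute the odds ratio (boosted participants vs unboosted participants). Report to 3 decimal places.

RR = 0.637; OR = 0.598

risk, boosted participants = 27/281 = 0.0961
risk, unboosted participants = 129/855 = 0.1509
RR = 0.0961 / 0.1509 = 0.637
odds, boosted participants = 27/254 = 0.1063
odds, unboosted participants = 129/726 = 0.1777
OR = 0.1063 / 0.1777 = 0.598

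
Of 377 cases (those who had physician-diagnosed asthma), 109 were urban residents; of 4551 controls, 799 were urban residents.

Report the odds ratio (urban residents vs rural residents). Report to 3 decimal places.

OR = (109 × 3752) / (799 × 268) = 408968/214132 ≈ 1.910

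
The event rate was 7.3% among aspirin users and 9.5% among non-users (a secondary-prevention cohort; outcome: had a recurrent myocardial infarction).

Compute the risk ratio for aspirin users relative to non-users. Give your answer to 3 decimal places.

RR = 0.0730 / 0.0950 = 0.768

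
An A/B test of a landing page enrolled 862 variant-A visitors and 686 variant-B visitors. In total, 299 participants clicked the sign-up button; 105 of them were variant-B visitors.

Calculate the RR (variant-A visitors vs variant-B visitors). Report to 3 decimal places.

variant-A visitors with the outcome: 299 − 105 = 194
variant-A visitors without the outcome: 862 − 194 = 668
variant-B visitors without the outcome: 686 − 105 = 581
risk, variant-A visitors = 194/862 = 0.2251
risk, variant-B visitors = 105/686 = 0.1531
RR = 0.2251 / 0.1531 = 1.470

RR = 1.470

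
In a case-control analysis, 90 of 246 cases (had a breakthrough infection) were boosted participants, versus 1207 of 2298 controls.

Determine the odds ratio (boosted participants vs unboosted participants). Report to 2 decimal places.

OR ≈ 0.52

odds, boosted participants = 90/1207 = 0.0746
odds, unboosted participants = 156/1091 = 0.1430
OR = 0.0746 / 0.1430 = 0.52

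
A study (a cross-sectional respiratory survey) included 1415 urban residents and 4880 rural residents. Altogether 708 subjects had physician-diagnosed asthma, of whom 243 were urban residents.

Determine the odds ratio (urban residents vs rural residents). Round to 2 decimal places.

1.97

urban residents without the outcome: 1415 − 243 = 1172
rural residents with the outcome: 708 − 243 = 465
rural residents without the outcome: 4880 − 465 = 4415
odds, urban residents = 243/1172 = 0.2073
odds, rural residents = 465/4415 = 0.1053
OR = 0.2073 / 0.1053 = 1.97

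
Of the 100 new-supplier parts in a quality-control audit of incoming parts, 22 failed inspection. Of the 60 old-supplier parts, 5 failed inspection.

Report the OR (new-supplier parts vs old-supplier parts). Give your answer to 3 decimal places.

OR = (22 × 55) / (78 × 5) = 1210/390 ≈ 3.103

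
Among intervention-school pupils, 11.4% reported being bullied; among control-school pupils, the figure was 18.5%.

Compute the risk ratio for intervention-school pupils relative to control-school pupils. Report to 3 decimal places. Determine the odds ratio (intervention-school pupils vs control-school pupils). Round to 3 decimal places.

RR = 0.1140 / 0.1850 = 0.616
odds, intervention-school pupils = 0.1140/0.8860 = 0.1287
odds, control-school pupils = 0.1850/0.8150 = 0.2270
OR = 0.1287 / 0.2270 = 0.567

RR = 0.616; OR = 0.567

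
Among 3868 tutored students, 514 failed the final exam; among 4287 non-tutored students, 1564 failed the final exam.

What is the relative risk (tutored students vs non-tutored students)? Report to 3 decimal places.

risk, tutored students = 514/3868 = 0.1329
risk, non-tutored students = 1564/4287 = 0.3648
RR = 0.1329 / 0.3648 = 0.364

0.364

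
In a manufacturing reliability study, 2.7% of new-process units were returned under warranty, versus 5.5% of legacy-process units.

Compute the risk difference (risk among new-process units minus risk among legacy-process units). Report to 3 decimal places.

risk difference = 0.02700 − 0.05500 = -0.028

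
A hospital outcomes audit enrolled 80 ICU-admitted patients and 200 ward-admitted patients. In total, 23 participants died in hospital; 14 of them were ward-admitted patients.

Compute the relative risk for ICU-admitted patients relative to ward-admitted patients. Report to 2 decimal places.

ICU-admitted patients with the outcome: 23 − 14 = 9
ICU-admitted patients without the outcome: 80 − 9 = 71
ward-admitted patients without the outcome: 200 − 14 = 186
risk, ICU-admitted patients = 9/80 = 0.1125
risk, ward-admitted patients = 14/200 = 0.0700
RR = 0.1125 / 0.0700 = 1.61

RR = 1.61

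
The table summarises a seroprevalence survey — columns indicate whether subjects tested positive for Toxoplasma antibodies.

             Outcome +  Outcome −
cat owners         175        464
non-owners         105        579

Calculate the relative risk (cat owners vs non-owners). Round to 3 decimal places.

1.784

risk, cat owners = 175/639 = 0.2739
risk, non-owners = 105/684 = 0.1535
RR = 0.2739 / 0.1535 = 1.784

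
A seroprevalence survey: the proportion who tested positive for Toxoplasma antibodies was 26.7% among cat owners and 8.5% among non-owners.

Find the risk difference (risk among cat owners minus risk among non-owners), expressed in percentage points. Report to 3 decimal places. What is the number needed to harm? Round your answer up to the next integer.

RD = 18.200; NNH = 6

risk difference = 0.2670 − 0.0850 = 0.1820 → 18.200 percentage points
absolute risk difference = 0.182000
1 / 0.182000 = 5.495 → round up → 6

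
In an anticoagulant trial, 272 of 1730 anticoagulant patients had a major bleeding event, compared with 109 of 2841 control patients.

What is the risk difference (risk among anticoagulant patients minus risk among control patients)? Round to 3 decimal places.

risk, anticoagulant patients = 272/1730 = 0.15723
risk, control patients = 109/2841 = 0.03837
risk difference = 0.15723 − 0.03837 = 0.119

RD ≈ 0.119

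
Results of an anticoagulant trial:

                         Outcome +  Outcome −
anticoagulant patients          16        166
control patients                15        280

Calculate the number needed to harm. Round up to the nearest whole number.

risk, anticoagulant patients = 16/182 = 0.087912
risk, control patients = 15/295 = 0.050847
absolute risk difference = 0.037065
1 / 0.037065 = 26.980 → round up → 27

NNH: 27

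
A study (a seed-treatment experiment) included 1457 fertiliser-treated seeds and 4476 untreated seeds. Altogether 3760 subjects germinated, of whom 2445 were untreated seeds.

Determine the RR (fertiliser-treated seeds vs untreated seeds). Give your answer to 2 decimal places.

fertiliser-treated seeds with the outcome: 3760 − 2445 = 1315
fertiliser-treated seeds without the outcome: 1457 − 1315 = 142
untreated seeds without the outcome: 4476 − 2445 = 2031
risk, fertiliser-treated seeds = 1315/1457 = 0.9025
risk, untreated seeds = 2445/4476 = 0.5462
RR = 0.9025 / 0.5462 = 1.65

RR ≈ 1.65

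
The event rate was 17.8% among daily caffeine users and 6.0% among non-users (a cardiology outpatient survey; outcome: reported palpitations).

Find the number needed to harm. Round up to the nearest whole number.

absolute risk difference = 0.118000
1 / 0.118000 = 8.475 → round up → 9

NNH ≈ 9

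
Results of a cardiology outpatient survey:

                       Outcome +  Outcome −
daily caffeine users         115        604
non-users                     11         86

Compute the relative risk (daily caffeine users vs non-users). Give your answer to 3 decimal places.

risk, daily caffeine users = 115/719 = 0.1599
risk, non-users = 11/97 = 0.1134
RR = 0.1599 / 0.1134 = 1.410

RR: 1.410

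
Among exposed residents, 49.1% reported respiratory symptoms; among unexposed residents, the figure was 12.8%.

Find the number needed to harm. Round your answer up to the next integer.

NNH ≈ 3

absolute risk difference = 0.363000
1 / 0.363000 = 2.755 → round up → 3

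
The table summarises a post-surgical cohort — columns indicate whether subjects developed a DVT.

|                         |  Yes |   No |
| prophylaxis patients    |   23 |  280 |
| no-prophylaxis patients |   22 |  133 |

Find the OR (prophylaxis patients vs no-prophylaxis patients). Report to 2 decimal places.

OR = (23 × 133) / (280 × 22) = 3059/6160 ≈ 0.50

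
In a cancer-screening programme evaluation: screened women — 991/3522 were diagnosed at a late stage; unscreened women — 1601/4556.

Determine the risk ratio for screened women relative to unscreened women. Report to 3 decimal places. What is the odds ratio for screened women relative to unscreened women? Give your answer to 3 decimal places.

RR = 0.801; OR = 0.723

risk, screened women = 991/3522 = 0.2814
risk, unscreened women = 1601/4556 = 0.3514
RR = 0.2814 / 0.3514 = 0.801
OR = (991 × 2955) / (2531 × 1601) = 2928405/4052131 ≈ 0.723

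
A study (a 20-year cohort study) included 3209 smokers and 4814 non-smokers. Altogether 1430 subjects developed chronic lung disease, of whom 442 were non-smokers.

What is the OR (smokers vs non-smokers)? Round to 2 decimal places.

OR = 4.40

smokers with the outcome: 1430 − 442 = 988
smokers without the outcome: 3209 − 988 = 2221
non-smokers without the outcome: 4814 − 442 = 4372
OR = (988 × 4372) / (2221 × 442) = 4319536/981682 ≈ 4.40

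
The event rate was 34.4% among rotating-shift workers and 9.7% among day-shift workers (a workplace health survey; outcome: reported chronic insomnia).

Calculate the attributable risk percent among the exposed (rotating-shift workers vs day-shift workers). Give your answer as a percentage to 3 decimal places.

AR% = (0.3440 − 0.0970) / 0.3440 = 0.7180 → 71.802%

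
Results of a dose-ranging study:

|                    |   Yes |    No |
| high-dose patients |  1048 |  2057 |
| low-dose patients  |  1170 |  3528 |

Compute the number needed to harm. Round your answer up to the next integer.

risk, high-dose patients = 1048/3105 = 0.337520
risk, low-dose patients = 1170/4698 = 0.249042
absolute risk difference = 0.088478
1 / 0.088478 = 11.302 → round up → 12

NNH: 12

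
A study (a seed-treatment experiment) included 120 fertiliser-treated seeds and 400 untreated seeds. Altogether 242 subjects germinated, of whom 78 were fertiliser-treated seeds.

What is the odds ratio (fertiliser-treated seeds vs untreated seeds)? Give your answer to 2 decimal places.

fertiliser-treated seeds without the outcome: 120 − 78 = 42
untreated seeds with the outcome: 242 − 78 = 164
untreated seeds without the outcome: 400 − 164 = 236
OR = (78 × 236) / (42 × 164) = 18408/6888 ≈ 2.67

2.67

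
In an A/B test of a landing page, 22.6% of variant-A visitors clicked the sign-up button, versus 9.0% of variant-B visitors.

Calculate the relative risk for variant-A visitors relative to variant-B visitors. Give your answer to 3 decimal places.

RR = 0.2260 / 0.0900 = 2.511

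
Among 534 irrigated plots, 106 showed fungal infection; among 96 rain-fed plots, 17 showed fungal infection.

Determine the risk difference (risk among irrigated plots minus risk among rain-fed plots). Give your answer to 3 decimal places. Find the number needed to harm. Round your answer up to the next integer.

risk, irrigated plots = 106/534 = 0.1985
risk, rain-fed plots = 17/96 = 0.1771
risk difference = 0.1985 − 0.1771 = 0.021
absolute risk difference = 0.021419
1 / 0.021419 = 46.688 → round up → 47

RD = 0.021; NNH = 47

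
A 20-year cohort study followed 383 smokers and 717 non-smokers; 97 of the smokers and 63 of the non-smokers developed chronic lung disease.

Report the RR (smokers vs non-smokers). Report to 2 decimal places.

RR: 2.88

risk, smokers = 97/383 = 0.2533
risk, non-smokers = 63/717 = 0.0879
RR = 0.2533 / 0.0879 = 2.88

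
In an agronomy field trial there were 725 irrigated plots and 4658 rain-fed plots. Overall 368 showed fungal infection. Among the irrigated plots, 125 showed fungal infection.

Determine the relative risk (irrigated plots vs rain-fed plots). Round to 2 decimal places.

3.30

irrigated plots without the outcome: 725 − 125 = 600
rain-fed plots with the outcome: 368 − 125 = 243
rain-fed plots without the outcome: 4658 − 243 = 4415
risk, irrigated plots = 125/725 = 0.1724
risk, rain-fed plots = 243/4658 = 0.0522
RR = 0.1724 / 0.0522 = 3.30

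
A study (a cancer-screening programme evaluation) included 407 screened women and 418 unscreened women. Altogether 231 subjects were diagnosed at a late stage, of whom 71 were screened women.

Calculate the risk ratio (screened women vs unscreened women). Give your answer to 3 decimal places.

screened women without the outcome: 407 − 71 = 336
unscreened women with the outcome: 231 − 71 = 160
unscreened women without the outcome: 418 − 160 = 258
risk, screened women = 71/407 = 0.1744
risk, unscreened women = 160/418 = 0.3828
RR = 0.1744 / 0.3828 = 0.456

RR: 0.456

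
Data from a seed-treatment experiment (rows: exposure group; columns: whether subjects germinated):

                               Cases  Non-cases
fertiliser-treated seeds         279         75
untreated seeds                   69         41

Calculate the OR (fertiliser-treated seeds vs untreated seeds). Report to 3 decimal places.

OR = (279 × 41) / (75 × 69) = 11439/5175 ≈ 2.210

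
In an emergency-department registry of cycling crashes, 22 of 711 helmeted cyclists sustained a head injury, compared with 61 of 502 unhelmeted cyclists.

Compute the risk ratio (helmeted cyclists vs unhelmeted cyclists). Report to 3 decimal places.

risk, helmeted cyclists = 22/711 = 0.03094
risk, unhelmeted cyclists = 61/502 = 0.12151
RR = 0.03094 / 0.12151 = 0.255

RR: 0.255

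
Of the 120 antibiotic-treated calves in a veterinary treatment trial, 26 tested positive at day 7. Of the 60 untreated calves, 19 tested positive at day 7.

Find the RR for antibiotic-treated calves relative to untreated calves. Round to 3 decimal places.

RR ≈ 0.684

risk, antibiotic-treated calves = 26/120 = 0.2167
risk, untreated calves = 19/60 = 0.3167
RR = 0.2167 / 0.3167 = 0.684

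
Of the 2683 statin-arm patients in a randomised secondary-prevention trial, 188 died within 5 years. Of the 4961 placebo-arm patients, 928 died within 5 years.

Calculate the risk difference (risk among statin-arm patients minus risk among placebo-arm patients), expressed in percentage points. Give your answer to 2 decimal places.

risk, statin-arm patients = 188/2683 = 0.0701
risk, placebo-arm patients = 928/4961 = 0.1871
risk difference = 0.0701 − 0.1871 = -0.1170 → -11.70 percentage points

RD = -11.70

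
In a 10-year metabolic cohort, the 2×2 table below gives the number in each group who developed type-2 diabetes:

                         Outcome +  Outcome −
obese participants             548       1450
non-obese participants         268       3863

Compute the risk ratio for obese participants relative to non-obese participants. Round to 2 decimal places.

4.23

risk, obese participants = 548/1998 = 0.2743
risk, non-obese participants = 268/4131 = 0.0649
RR = 0.2743 / 0.0649 = 4.23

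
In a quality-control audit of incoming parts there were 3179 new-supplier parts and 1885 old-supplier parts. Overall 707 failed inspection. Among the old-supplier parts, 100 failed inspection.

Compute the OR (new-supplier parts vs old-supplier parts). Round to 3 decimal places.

new-supplier parts with the outcome: 707 − 100 = 607
new-supplier parts without the outcome: 3179 − 607 = 2572
old-supplier parts without the outcome: 1885 − 100 = 1785
OR = (607 × 1785) / (2572 × 100) = 1083495/257200 ≈ 4.213

4.213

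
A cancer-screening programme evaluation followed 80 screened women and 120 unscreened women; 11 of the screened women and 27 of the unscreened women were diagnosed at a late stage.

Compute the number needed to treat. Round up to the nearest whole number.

12

risk, screened women = 11/80 = 0.137500
risk, unscreened women = 27/120 = 0.225000
absolute risk difference = 0.087500
1 / 0.087500 = 11.429 → round up → 12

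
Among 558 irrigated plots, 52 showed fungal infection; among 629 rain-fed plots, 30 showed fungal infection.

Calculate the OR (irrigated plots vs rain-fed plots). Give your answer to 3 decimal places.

OR = (52 × 599) / (506 × 30) = 31148/15180 ≈ 2.052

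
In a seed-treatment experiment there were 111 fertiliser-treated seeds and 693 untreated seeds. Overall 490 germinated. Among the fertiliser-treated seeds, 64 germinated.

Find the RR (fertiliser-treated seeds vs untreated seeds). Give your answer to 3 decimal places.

fertiliser-treated seeds without the outcome: 111 − 64 = 47
untreated seeds with the outcome: 490 − 64 = 426
untreated seeds without the outcome: 693 − 426 = 267
risk, fertiliser-treated seeds = 64/111 = 0.5766
risk, untreated seeds = 426/693 = 0.6147
RR = 0.5766 / 0.6147 = 0.938

RR = 0.938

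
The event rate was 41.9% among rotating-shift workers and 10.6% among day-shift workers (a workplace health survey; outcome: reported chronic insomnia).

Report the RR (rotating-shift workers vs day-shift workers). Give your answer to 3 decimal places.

RR = 0.4190 / 0.1060 = 3.953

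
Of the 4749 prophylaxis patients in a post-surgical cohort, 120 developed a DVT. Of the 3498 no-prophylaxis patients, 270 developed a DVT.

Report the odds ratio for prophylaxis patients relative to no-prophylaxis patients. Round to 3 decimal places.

OR = (120 × 3228) / (4629 × 270) = 387360/1249830 ≈ 0.310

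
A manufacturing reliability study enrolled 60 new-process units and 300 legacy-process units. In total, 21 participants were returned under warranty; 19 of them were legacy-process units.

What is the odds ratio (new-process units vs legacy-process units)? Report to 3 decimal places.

new-process units with the outcome: 21 − 19 = 2
new-process units without the outcome: 60 − 2 = 58
legacy-process units without the outcome: 300 − 19 = 281
OR = (2 × 281) / (58 × 19) = 562/1102 ≈ 0.510

OR: 0.510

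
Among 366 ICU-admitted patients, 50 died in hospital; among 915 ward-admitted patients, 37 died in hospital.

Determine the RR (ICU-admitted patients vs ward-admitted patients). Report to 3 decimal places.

RR: 3.378

risk, ICU-admitted patients = 50/366 = 0.13661
risk, ward-admitted patients = 37/915 = 0.04044
RR = 0.13661 / 0.04044 = 3.378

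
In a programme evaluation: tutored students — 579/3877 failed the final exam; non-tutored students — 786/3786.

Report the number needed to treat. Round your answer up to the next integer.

risk, tutored students = 579/3877 = 0.149342
risk, non-tutored students = 786/3786 = 0.207607
absolute risk difference = 0.058265
1 / 0.058265 = 17.163 → round up → 18

NNT ≈ 18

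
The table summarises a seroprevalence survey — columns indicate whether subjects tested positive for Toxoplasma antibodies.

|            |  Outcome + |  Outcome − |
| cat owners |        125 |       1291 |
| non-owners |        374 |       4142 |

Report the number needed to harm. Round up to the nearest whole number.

risk, cat owners = 125/1416 = 0.088277
risk, non-owners = 374/4516 = 0.082817
absolute risk difference = 0.005460
1 / 0.005460 = 183.150 → round up → 184

184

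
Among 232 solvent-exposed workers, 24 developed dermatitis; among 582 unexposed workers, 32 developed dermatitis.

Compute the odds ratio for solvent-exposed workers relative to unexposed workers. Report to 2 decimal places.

OR = (24 × 550) / (208 × 32) = 13200/6656 ≈ 1.98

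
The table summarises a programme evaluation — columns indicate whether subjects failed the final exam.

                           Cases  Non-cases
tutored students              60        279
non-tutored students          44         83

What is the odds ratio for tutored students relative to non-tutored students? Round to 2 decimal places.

OR = (60 × 83) / (279 × 44) = 4980/12276 ≈ 0.41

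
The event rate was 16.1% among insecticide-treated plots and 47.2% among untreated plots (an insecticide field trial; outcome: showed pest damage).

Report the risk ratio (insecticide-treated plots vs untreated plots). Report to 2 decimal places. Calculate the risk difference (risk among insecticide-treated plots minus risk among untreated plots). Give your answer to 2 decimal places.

RR = 0.1610 / 0.4720 = 0.34
risk difference = 0.1610 − 0.4720 = -0.31

RR = 0.34; RD = -0.31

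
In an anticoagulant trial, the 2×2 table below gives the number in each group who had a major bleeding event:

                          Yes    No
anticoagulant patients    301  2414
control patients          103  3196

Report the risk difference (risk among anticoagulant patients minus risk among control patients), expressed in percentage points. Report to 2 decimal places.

RD ≈ 7.96

risk, anticoagulant patients = 301/2715 = 0.11087
risk, control patients = 103/3299 = 0.03122
risk difference = 0.11087 − 0.03122 = 0.07964 → 7.96 percentage points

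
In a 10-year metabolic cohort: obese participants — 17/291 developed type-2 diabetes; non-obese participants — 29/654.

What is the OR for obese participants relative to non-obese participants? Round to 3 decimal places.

odds, obese participants = 17/274 = 0.06204
odds, non-obese participants = 29/625 = 0.04640
OR = 0.06204 / 0.04640 = 1.337

1.337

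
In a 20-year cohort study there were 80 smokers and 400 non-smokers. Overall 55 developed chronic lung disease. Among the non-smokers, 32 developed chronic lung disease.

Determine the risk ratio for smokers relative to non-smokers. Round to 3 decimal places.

RR: 3.594

smokers with the outcome: 55 − 32 = 23
smokers without the outcome: 80 − 23 = 57
non-smokers without the outcome: 400 − 32 = 368
risk, smokers = 23/80 = 0.2875
risk, non-smokers = 32/400 = 0.0800
RR = 0.2875 / 0.0800 = 3.594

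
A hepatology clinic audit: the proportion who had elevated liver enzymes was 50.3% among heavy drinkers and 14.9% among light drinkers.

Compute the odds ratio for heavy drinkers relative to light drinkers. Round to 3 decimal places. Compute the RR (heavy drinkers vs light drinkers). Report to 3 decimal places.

odds, heavy drinkers = 0.5030/0.4970 = 1.0121
odds, light drinkers = 0.1490/0.8510 = 0.1751
OR = 1.0121 / 0.1751 = 5.780
RR = 0.5030 / 0.1490 = 3.376

OR = 5.780; RR = 3.376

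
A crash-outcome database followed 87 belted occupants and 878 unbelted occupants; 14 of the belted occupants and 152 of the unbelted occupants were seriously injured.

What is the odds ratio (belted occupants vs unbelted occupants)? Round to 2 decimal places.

OR ≈ 0.92

odds, belted occupants = 14/73 = 0.1918
odds, unbelted occupants = 152/726 = 0.2094
OR = 0.1918 / 0.2094 = 0.92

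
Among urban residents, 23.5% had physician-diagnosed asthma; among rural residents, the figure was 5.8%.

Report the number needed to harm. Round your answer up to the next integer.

6

absolute risk difference = 0.177000
1 / 0.177000 = 5.650 → round up → 6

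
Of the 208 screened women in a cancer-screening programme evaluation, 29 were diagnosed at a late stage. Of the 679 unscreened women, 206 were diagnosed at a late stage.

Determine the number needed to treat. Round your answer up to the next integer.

risk, screened women = 29/208 = 0.139423
risk, unscreened women = 206/679 = 0.303387
absolute risk difference = 0.163964
1 / 0.163964 = 6.099 → round up → 7

NNT ≈ 7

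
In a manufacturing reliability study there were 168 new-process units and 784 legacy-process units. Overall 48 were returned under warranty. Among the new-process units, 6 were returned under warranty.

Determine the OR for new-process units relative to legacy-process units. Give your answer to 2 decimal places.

new-process units without the outcome: 168 − 6 = 162
legacy-process units with the outcome: 48 − 6 = 42
legacy-process units without the outcome: 784 − 42 = 742
odds, new-process units = 6/162 = 0.03704
odds, legacy-process units = 42/742 = 0.05660
OR = 0.03704 / 0.05660 = 0.65

OR: 0.65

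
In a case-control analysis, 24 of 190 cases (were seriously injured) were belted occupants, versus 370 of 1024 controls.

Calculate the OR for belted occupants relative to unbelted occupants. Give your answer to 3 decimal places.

OR = (24 × 654) / (370 × 166) = 15696/61420 ≈ 0.256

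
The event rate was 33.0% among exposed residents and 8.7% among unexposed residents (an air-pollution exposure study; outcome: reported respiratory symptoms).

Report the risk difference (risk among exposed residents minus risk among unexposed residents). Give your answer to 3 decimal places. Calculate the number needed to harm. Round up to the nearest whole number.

RD = 0.243; NNH = 5

risk difference = 0.3300 − 0.0870 = 0.243
absolute risk difference = 0.243000
1 / 0.243000 = 4.115 → round up → 5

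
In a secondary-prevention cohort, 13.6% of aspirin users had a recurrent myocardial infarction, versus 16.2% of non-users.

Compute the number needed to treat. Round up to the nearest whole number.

NNT: 39

absolute risk difference = 0.026000
1 / 0.026000 = 38.462 → round up → 39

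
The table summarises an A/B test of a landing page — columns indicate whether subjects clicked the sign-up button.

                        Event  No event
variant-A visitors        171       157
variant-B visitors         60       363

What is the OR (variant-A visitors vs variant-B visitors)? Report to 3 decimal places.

odds, variant-A visitors = 171/157 = 1.0892
odds, variant-B visitors = 60/363 = 0.1653
OR = 1.0892 / 0.1653 = 6.589

6.589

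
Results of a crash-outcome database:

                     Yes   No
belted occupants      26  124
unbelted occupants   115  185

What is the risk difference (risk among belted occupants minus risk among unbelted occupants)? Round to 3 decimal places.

-0.210

risk, belted occupants = 26/150 = 0.1733
risk, unbelted occupants = 115/300 = 0.3833
risk difference = 0.1733 − 0.3833 = -0.210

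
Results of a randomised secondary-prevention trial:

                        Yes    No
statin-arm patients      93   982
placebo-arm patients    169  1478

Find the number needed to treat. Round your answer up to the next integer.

risk, statin-arm patients = 93/1075 = 0.086512
risk, placebo-arm patients = 169/1647 = 0.102611
absolute risk difference = 0.016099
1 / 0.016099 = 62.116 → round up → 63

NNT: 63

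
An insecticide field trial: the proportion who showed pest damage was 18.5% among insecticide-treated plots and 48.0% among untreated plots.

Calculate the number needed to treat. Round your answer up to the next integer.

absolute risk difference = 0.295000
1 / 0.295000 = 3.390 → round up → 4

NNT ≈ 4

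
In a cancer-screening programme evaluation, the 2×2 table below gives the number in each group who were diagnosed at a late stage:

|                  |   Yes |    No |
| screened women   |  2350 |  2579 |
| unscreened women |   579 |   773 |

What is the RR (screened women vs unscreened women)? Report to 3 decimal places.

risk, screened women = 2350/4929 = 0.4768
risk, unscreened women = 579/1352 = 0.4283
RR = 0.4768 / 0.4283 = 1.113

1.113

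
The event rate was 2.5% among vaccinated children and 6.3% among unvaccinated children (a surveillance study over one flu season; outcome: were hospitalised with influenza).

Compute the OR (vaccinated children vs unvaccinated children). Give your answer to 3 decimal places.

OR: 0.381

odds, vaccinated children = 0.02500/0.97500 = 0.02564
odds, unvaccinated children = 0.06300/0.93700 = 0.06724
OR = 0.02564 / 0.06724 = 0.381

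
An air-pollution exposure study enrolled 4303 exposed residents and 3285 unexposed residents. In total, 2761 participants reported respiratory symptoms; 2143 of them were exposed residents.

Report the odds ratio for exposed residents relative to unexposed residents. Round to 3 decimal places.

exposed residents without the outcome: 4303 − 2143 = 2160
unexposed residents with the outcome: 2761 − 2143 = 618
unexposed residents without the outcome: 3285 − 618 = 2667
odds, exposed residents = 2143/2160 = 0.9921
odds, unexposed residents = 618/2667 = 0.2317
OR = 0.9921 / 0.2317 = 4.282

4.282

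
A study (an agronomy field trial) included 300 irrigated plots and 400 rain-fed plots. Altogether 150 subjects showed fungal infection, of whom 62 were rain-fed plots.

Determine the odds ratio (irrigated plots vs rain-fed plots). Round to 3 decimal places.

irrigated plots with the outcome: 150 − 62 = 88
irrigated plots without the outcome: 300 − 88 = 212
rain-fed plots without the outcome: 400 − 62 = 338
odds, irrigated plots = 88/212 = 0.4151
odds, rain-fed plots = 62/338 = 0.1834
OR = 0.4151 / 0.1834 = 2.263

2.263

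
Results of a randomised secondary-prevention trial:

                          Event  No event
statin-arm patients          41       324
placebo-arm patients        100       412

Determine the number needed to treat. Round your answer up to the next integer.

NNT: 13

risk, statin-arm patients = 41/365 = 0.112329
risk, placebo-arm patients = 100/512 = 0.195312
absolute risk difference = 0.082984
1 / 0.082984 = 12.051 → round up → 13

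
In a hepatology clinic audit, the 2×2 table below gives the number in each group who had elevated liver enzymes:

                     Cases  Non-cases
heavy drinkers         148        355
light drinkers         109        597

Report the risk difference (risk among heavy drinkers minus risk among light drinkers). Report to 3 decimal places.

0.140

risk, heavy drinkers = 148/503 = 0.2942
risk, light drinkers = 109/706 = 0.1544
risk difference = 0.2942 − 0.1544 = 0.140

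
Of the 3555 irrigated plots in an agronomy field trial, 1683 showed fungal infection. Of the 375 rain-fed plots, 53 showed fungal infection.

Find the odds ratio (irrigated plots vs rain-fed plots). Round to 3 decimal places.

OR: 5.462

odds, irrigated plots = 1683/1872 = 0.8990
odds, rain-fed plots = 53/322 = 0.1646
OR = 0.8990 / 0.1646 = 5.462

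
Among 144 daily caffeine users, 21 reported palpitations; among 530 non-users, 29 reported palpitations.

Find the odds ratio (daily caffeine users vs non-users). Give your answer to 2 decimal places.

OR = (21 × 501) / (123 × 29) = 10521/3567 ≈ 2.95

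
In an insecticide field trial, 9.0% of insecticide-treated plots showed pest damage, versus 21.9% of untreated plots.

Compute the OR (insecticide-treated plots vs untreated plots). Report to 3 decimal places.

odds, insecticide-treated plots = 0.0900/0.9100 = 0.0989
odds, untreated plots = 0.2190/0.7810 = 0.2804
OR = 0.0989 / 0.2804 = 0.353

0.353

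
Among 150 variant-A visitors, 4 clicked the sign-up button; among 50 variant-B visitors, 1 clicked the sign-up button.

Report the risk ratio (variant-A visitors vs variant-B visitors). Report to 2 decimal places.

risk, variant-A visitors = 4/150 = 0.02667
risk, variant-B visitors = 1/50 = 0.02000
RR = 0.02667 / 0.02000 = 1.33

RR = 1.33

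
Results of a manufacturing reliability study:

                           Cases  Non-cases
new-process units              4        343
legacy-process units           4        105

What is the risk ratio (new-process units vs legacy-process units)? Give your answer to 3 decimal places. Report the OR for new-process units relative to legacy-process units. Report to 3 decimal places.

RR = 0.314; OR = 0.306

risk, new-process units = 4/347 = 0.01153
risk, legacy-process units = 4/109 = 0.03670
RR = 0.01153 / 0.03670 = 0.314
odds, new-process units = 4/343 = 0.01166
odds, legacy-process units = 4/105 = 0.03810
OR = 0.01166 / 0.03810 = 0.306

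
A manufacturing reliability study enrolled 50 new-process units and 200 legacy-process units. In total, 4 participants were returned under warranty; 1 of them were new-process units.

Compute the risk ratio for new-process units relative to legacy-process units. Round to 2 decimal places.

1.33

new-process units without the outcome: 50 − 1 = 49
legacy-process units with the outcome: 4 − 1 = 3
legacy-process units without the outcome: 200 − 3 = 197
risk, new-process units = 1/50 = 0.02000
risk, legacy-process units = 3/200 = 0.01500
RR = 0.02000 / 0.01500 = 1.33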